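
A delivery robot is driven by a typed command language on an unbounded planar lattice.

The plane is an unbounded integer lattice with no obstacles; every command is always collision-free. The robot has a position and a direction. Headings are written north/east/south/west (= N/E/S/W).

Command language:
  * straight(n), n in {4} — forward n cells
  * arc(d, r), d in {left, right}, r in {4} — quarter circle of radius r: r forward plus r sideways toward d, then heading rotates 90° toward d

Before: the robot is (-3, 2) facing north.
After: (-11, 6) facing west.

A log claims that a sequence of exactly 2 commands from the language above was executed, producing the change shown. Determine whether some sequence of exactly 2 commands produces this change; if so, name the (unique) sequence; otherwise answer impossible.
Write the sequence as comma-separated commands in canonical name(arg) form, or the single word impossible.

arc(left, 4), straight(4)

key: cell and facing (now W) both changed — the 2 commands mix motion and turning
t0: (-3, 2) facing north
step 1 (arc(left, 4)): (-7, 6) facing west
step 2 (straight(4)): (-11, 6) facing west
no rival 2-sequence matches.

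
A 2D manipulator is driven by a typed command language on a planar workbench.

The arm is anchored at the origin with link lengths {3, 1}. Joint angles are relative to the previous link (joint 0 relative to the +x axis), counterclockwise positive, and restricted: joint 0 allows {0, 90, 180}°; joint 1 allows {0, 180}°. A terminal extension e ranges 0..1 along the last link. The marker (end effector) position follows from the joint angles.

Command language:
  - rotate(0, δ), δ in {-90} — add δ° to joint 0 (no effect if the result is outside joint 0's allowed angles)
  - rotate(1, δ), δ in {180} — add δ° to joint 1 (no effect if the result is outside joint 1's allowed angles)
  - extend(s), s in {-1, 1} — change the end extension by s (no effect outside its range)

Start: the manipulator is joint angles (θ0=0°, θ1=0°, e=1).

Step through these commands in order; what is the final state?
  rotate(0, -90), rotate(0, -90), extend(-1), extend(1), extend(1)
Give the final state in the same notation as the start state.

initial: joint angles (θ0=0°, θ1=0°, e=1)
step 1 (rotate(0, -90)): joint angles (θ0=0°, θ1=0°, e=1)
step 2 (rotate(0, -90)): joint angles (θ0=0°, θ1=0°, e=1)
step 3 (extend(-1)): joint angles (θ0=0°, θ1=0°, e=0)
step 4 (extend(1)): joint angles (θ0=0°, θ1=0°, e=1)
step 5 (extend(1)): joint angles (θ0=0°, θ1=0°, e=1)

joint angles (θ0=0°, θ1=0°, e=1)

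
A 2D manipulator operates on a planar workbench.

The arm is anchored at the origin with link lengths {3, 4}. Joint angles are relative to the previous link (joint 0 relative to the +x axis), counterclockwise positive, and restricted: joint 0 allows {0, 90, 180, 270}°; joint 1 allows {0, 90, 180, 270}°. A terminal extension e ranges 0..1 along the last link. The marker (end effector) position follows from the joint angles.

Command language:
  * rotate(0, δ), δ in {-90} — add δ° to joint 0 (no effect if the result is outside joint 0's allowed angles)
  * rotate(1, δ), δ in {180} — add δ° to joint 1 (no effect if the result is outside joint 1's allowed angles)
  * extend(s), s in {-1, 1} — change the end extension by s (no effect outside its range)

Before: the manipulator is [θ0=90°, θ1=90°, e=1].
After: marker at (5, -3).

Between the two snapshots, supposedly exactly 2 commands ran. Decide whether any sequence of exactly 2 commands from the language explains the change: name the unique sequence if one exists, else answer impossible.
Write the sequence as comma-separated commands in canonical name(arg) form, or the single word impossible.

from: [θ0=90°, θ1=90°, e=1]
step 1 (rotate(0, -90)): [θ0=0°, θ1=90°, e=1]
step 2 (rotate(0, -90)): [θ0=270°, θ1=90°, e=1]
all 16 alternatives checked — unique.

rotate(0, -90), rotate(0, -90)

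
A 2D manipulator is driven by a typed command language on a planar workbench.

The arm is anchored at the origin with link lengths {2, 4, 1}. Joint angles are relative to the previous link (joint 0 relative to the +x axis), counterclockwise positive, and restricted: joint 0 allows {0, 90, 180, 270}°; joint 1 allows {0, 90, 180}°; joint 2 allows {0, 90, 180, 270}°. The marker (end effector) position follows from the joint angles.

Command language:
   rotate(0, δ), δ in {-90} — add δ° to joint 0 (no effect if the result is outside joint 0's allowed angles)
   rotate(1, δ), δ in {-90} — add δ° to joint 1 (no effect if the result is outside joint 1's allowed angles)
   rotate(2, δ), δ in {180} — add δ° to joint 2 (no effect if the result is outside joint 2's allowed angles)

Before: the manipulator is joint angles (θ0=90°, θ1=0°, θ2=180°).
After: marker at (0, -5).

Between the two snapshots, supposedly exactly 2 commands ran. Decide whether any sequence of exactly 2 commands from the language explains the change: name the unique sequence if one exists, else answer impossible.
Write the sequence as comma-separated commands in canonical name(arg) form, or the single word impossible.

rotate(0, -90), rotate(0, -90)

from: joint angles (θ0=90°, θ1=0°, θ2=180°)
t=1 rotate(0, -90) ⇒ joint angles (θ0=0°, θ1=0°, θ2=180°)
t=2 rotate(0, -90) ⇒ joint angles (θ0=270°, θ1=0°, θ2=180°)
no rival 2-sequence matches.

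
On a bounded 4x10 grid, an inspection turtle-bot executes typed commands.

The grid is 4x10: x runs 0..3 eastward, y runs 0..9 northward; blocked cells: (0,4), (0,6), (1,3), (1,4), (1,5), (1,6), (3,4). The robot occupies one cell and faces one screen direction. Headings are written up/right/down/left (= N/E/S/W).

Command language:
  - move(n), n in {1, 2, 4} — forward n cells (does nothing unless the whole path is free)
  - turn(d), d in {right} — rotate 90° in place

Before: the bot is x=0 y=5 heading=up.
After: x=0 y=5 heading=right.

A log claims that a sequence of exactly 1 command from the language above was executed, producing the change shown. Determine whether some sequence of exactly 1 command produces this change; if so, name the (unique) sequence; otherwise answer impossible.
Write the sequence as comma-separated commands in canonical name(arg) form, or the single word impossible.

turn(right)

key: parked at (0,5) the whole time — nothing moves the robot
begin: x=0 y=5 heading=up
t=1 turn(right) ⇒ x=0 y=5 heading=right
uniquely the one of 4 1-step routes that fits.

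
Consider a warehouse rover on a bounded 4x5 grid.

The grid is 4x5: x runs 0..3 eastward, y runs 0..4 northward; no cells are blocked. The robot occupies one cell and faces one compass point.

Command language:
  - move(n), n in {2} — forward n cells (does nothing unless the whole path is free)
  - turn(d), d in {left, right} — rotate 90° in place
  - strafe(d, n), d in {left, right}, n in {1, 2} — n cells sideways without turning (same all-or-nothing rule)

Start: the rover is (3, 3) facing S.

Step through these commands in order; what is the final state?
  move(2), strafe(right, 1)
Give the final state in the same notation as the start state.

start: (3, 3) facing S
step 1 (move(2)): (3, 1) facing S
step 2 (strafe(right, 1)): (2, 1) facing S

(2, 1) facing S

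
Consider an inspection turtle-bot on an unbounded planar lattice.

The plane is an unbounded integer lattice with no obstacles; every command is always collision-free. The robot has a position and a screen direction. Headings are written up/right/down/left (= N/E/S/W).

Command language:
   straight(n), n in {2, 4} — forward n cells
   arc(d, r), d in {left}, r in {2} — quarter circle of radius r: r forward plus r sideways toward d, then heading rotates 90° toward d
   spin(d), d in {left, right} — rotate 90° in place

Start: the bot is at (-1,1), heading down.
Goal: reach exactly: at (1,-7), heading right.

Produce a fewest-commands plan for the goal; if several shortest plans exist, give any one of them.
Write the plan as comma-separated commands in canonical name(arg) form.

start: at (-1,1), heading down
[1] after straight(2): at (-1,-1), heading down
[2] after straight(4): at (-1,-5), heading down
[3] after arc(left, 2): at (1,-7), heading right
no 2-step plan works, so 3 is optimal.

straight(2), straight(4), arc(left, 2)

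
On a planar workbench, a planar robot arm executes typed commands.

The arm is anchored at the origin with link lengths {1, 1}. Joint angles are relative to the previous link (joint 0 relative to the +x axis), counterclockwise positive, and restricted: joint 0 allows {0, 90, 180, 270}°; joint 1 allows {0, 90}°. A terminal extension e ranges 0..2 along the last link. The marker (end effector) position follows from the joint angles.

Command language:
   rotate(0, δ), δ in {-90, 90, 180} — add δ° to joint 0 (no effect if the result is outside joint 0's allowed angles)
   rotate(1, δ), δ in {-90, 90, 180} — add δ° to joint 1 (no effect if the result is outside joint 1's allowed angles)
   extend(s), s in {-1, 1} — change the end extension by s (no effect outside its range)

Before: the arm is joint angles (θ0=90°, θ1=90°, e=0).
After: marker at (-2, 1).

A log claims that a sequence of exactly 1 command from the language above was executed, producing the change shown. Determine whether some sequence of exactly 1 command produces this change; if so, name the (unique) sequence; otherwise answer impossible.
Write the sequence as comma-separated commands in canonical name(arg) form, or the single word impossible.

extend(1)

start: joint angles (θ0=90°, θ1=90°, e=0)
step 1 (extend(1)): joint angles (θ0=90°, θ1=90°, e=1)
no rival 1-sequence matches.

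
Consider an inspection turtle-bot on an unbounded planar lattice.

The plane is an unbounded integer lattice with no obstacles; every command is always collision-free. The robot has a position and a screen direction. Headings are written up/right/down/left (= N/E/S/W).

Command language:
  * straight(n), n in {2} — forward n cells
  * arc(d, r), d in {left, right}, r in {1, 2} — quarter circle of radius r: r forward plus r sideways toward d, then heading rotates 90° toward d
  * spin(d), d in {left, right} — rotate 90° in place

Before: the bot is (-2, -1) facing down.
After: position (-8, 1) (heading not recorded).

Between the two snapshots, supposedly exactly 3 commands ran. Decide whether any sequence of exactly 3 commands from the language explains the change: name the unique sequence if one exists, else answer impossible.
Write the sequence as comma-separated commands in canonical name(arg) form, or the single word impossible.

arc(right, 2), arc(right, 2), arc(left, 2)

key: order matters: swapping arc(right, 2) and arc(left, 2) lands elsewhere
start: (-2, -1) facing down
[1] after arc(right, 2): (-4, -3) facing left
[2] after arc(right, 2): (-6, -1) facing up
[3] after arc(left, 2): (-8, 1) facing left
no other 3-command option fits: unique.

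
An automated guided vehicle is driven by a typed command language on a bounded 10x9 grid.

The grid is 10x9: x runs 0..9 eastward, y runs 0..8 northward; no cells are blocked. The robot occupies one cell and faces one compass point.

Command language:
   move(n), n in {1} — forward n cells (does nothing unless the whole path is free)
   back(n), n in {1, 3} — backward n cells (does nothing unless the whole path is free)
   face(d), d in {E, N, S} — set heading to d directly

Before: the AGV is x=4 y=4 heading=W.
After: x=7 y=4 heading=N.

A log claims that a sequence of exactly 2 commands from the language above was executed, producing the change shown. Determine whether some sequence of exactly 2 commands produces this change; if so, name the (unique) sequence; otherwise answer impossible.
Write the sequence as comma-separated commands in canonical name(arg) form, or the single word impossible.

key: order matters: swapping back(3) and face(N) lands elsewhere
from: x=4 y=4 heading=W
[1] after back(3): x=7 y=4 heading=W
[2] after face(N): x=7 y=4 heading=N
all 36 alternatives checked — unique.

back(3), face(N)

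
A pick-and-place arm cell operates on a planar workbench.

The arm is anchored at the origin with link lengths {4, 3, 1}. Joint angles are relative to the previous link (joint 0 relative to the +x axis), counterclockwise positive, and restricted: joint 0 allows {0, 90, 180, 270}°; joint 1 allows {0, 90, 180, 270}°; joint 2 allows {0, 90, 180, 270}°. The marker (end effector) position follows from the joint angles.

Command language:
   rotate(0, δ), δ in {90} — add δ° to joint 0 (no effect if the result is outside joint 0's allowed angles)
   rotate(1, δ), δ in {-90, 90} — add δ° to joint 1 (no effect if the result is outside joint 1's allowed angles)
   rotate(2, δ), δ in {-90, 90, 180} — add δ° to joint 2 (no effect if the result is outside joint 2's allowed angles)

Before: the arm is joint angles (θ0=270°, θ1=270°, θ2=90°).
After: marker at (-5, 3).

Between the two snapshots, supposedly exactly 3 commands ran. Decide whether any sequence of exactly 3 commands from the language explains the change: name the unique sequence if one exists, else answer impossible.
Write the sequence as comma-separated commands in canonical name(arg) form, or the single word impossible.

initial: joint angles (θ0=270°, θ1=270°, θ2=90°)
[1] after rotate(0, 90): joint angles (θ0=0°, θ1=270°, θ2=90°)
[2] after rotate(0, 90): joint angles (θ0=90°, θ1=270°, θ2=90°)
[3] after rotate(0, 90): joint angles (θ0=180°, θ1=270°, θ2=90°)
uniquely the one of 216 3-step routes that fits.

rotate(0, 90), rotate(0, 90), rotate(0, 90)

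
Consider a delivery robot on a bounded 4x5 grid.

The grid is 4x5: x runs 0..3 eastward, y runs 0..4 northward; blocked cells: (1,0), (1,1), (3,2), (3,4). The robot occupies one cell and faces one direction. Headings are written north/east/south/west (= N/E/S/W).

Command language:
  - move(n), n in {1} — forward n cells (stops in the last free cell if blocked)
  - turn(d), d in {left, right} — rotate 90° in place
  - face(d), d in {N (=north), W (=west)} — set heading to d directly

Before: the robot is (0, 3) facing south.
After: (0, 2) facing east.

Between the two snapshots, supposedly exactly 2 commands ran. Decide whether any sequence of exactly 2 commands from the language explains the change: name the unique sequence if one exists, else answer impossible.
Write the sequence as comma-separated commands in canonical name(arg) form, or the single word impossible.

key: order matters: swapping move(1) and turn(left) lands elsewhere
t0: (0, 3) facing south
1. move(1) → (0, 2) facing south
2. turn(left) → (0, 2) facing east
uniquely the one of 25 2-step routes that fits.

move(1), turn(left)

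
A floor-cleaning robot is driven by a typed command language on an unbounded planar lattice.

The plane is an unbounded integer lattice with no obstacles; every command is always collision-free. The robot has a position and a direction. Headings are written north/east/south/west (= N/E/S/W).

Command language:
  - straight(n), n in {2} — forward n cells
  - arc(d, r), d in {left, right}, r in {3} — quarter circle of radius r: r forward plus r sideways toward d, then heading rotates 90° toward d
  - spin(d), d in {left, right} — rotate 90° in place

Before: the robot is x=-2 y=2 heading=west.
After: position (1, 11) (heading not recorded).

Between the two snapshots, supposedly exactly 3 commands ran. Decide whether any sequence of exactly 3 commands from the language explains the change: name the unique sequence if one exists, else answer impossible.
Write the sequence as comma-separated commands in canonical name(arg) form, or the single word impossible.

arc(right, 3), arc(right, 3), arc(left, 3)

key: order matters: swapping arc(right, 3) and arc(left, 3) lands elsewhere
initial: x=-2 y=2 heading=west
1. arc(right, 3) → x=-5 y=5 heading=north
2. arc(right, 3) → x=-2 y=8 heading=east
3. arc(left, 3) → x=1 y=11 heading=north
all 125 alternatives checked — unique.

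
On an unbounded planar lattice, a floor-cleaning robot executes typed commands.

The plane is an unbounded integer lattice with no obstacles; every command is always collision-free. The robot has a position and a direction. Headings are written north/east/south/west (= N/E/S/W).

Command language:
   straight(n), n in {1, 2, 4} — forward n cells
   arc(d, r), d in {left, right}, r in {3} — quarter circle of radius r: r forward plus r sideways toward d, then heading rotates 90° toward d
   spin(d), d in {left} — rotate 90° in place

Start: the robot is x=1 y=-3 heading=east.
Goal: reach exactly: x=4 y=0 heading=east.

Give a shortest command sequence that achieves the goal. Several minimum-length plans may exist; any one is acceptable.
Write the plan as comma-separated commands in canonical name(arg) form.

spin(left), arc(right, 3)

start: x=1 y=-3 heading=east
1. spin(left) → x=1 y=-3 heading=north
2. arc(right, 3) → x=4 y=0 heading=east
minimal: 2 command(s), checked below 2.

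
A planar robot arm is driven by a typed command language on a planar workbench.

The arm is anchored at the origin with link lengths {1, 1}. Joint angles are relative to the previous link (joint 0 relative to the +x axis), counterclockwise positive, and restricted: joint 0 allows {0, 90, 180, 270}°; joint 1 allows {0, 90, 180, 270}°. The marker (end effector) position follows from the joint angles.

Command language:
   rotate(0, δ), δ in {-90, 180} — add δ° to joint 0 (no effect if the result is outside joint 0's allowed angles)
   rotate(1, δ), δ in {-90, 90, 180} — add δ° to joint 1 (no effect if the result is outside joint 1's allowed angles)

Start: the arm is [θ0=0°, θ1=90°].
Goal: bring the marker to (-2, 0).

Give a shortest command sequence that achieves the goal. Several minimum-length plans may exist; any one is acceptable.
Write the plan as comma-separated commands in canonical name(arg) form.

start: [θ0=0°, θ1=90°]
[1] after rotate(0, 180): [θ0=180°, θ1=90°]
[2] after rotate(1, -90): [θ0=180°, θ1=0°]
no 1-step plan works, so 2 is optimal.

rotate(0, 180), rotate(1, -90)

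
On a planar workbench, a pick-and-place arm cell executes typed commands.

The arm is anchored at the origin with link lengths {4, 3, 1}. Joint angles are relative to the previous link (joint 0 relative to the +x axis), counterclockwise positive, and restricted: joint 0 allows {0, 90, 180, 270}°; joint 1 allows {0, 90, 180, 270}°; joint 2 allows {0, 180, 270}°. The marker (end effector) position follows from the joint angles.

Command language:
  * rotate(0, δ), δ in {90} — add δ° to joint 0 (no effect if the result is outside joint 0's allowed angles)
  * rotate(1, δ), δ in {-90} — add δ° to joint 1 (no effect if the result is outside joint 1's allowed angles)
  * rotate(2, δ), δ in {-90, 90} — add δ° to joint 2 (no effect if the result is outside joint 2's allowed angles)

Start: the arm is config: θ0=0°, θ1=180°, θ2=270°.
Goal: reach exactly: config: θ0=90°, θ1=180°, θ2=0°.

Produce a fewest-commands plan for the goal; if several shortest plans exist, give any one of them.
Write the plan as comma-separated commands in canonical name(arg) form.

rotate(2, 90), rotate(0, 90)

begin: config: θ0=0°, θ1=180°, θ2=270°
step 1 (rotate(2, 90)): config: θ0=0°, θ1=180°, θ2=0°
step 2 (rotate(0, 90)): config: θ0=90°, θ1=180°, θ2=0°
minimal: 2 command(s), checked below 2.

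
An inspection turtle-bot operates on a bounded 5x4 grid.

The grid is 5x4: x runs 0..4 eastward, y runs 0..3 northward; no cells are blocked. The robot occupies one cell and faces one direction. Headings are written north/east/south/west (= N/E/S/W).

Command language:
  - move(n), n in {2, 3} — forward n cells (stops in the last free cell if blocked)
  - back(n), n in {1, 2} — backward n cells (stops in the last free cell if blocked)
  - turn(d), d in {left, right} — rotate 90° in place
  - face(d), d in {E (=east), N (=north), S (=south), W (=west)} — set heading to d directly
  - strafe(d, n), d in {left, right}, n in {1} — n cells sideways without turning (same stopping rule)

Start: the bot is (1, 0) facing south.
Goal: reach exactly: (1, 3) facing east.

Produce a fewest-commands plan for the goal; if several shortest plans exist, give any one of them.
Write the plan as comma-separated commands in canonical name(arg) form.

face(N), move(3), turn(right)

t0: (1, 0) facing south
[1] after face(N): (1, 0) facing north
[2] after move(3): (1, 3) facing north
[3] after turn(right): (1, 3) facing east
nothing shorter than 3 reaches the goal.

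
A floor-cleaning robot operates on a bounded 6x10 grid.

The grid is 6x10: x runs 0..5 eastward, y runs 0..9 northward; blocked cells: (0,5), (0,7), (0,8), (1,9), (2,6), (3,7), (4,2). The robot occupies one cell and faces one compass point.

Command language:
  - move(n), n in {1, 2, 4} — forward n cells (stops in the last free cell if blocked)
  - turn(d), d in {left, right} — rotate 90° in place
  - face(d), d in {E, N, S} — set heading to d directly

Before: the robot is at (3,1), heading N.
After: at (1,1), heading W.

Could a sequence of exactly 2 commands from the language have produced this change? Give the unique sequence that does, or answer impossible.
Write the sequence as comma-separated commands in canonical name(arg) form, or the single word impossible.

key: cell and facing (now W) both changed — the 2 commands mix motion and turning
t0: at (3,1), heading N
1. turn(left) → at (3,1), heading W
2. move(2) → at (1,1), heading W
no rival 2-sequence matches.

turn(left), move(2)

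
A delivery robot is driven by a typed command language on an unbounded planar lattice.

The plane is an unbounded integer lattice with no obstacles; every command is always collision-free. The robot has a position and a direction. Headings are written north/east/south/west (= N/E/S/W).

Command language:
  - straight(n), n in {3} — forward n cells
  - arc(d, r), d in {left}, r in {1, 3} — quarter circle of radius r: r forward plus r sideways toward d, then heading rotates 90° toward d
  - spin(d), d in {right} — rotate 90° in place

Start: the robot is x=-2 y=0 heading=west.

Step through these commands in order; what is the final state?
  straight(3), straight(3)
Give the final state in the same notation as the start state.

start: x=-2 y=0 heading=west
1. straight(3) → x=-5 y=0 heading=west
2. straight(3) → x=-8 y=0 heading=west

x=-8 y=0 heading=west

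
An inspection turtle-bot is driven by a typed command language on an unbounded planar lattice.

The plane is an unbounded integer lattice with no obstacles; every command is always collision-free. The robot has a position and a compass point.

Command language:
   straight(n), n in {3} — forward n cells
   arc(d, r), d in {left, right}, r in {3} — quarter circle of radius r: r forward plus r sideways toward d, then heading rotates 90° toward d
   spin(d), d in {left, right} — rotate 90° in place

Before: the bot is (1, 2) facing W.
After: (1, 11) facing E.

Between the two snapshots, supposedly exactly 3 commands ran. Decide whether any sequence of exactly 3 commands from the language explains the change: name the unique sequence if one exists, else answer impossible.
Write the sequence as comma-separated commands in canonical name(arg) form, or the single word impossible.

key: cell and facing (now E) both changed — the 3 commands mix motion and turning
initial: (1, 2) facing W
step 1 (arc(right, 3)): (-2, 5) facing N
step 2 (straight(3)): (-2, 8) facing N
step 3 (arc(right, 3)): (1, 11) facing E
no rival 3-sequence matches.

arc(right, 3), straight(3), arc(right, 3)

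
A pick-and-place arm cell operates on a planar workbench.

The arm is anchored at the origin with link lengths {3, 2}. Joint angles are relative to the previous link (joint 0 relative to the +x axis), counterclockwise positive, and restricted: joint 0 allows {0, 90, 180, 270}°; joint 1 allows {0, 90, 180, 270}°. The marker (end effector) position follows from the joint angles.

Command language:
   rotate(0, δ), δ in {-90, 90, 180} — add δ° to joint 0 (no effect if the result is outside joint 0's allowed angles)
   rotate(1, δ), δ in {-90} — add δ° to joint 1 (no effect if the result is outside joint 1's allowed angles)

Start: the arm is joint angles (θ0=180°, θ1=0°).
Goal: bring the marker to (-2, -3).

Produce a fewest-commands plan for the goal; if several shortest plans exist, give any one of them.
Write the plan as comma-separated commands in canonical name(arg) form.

initial: joint angles (θ0=180°, θ1=0°)
1. rotate(1, -90) → joint angles (θ0=180°, θ1=270°)
2. rotate(0, 90) → joint angles (θ0=270°, θ1=270°)
minimal: 2 command(s), checked below 2.

rotate(1, -90), rotate(0, 90)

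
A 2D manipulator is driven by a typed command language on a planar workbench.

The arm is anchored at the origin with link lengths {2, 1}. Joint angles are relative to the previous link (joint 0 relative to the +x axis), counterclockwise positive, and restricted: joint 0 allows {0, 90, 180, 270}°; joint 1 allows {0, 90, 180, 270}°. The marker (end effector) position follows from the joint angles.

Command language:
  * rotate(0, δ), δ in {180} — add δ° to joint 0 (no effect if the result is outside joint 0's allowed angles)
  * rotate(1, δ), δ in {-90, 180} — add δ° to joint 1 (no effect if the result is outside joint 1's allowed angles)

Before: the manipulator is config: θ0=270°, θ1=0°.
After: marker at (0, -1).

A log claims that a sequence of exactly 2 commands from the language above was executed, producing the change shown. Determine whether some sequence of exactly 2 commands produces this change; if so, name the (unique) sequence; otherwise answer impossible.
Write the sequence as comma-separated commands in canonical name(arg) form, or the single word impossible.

start: config: θ0=270°, θ1=0°
step 1 (rotate(1, -90)): config: θ0=270°, θ1=270°
step 2 (rotate(1, -90)): config: θ0=270°, θ1=180°
all 9 alternatives checked — unique.

rotate(1, -90), rotate(1, -90)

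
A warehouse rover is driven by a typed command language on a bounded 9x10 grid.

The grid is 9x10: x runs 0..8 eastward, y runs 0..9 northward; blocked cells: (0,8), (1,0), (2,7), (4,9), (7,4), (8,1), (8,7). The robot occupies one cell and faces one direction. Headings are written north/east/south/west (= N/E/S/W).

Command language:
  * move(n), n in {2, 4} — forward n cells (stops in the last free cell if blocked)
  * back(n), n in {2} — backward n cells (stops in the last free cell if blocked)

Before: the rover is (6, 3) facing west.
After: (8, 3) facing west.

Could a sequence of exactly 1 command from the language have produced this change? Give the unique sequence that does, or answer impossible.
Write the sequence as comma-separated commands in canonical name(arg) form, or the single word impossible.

back(2)

key: still facing W — the one step turns nothing
begin: (6, 3) facing west
1. back(2) → (8, 3) facing west
all 3 alternatives checked — unique.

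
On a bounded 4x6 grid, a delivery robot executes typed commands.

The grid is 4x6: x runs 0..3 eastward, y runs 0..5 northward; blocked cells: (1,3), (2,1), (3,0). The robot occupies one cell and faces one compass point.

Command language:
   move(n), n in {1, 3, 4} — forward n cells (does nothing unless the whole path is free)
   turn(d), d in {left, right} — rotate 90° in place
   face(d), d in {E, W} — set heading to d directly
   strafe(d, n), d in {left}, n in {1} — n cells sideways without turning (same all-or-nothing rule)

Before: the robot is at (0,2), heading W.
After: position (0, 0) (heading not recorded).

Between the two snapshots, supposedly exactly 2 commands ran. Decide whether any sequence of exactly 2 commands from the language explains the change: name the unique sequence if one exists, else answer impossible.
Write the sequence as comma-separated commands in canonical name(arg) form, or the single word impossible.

begin: at (0,2), heading W
1. strafe(left, 1) → at (0,1), heading W
2. strafe(left, 1) → at (0,0), heading W
no rival 2-sequence matches.

strafe(left, 1), strafe(left, 1)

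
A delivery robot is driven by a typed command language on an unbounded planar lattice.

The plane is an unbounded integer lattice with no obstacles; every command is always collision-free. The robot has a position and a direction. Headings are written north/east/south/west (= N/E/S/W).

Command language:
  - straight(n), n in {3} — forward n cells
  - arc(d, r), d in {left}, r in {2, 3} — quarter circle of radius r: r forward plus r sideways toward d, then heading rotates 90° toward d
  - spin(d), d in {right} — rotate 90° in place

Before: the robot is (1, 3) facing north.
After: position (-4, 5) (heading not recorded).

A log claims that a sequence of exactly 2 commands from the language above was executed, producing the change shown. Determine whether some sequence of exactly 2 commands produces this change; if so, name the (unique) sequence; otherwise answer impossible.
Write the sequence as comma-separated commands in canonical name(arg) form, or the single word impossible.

arc(left, 2), straight(3)

key: order matters: swapping arc(left, 2) and straight(3) lands elsewhere
start: (1, 3) facing north
t=1 arc(left, 2) ⇒ (-1, 5) facing west
t=2 straight(3) ⇒ (-4, 5) facing west
no rival 2-sequence matches.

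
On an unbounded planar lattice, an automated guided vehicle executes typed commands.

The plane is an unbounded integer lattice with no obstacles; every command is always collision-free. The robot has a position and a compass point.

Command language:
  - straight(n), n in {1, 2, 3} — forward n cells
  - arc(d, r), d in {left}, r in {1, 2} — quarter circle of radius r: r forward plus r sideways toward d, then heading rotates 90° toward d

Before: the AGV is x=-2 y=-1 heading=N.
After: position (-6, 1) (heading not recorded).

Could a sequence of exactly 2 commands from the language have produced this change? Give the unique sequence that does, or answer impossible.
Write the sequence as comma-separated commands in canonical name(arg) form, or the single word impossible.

arc(left, 2), straight(2)

key: running straight(2) before arc(left, 2) would end elsewhere — order is forced
from: x=-2 y=-1 heading=N
t=1 arc(left, 2) ⇒ x=-4 y=1 heading=W
t=2 straight(2) ⇒ x=-6 y=1 heading=W
no other 2-command option fits: unique.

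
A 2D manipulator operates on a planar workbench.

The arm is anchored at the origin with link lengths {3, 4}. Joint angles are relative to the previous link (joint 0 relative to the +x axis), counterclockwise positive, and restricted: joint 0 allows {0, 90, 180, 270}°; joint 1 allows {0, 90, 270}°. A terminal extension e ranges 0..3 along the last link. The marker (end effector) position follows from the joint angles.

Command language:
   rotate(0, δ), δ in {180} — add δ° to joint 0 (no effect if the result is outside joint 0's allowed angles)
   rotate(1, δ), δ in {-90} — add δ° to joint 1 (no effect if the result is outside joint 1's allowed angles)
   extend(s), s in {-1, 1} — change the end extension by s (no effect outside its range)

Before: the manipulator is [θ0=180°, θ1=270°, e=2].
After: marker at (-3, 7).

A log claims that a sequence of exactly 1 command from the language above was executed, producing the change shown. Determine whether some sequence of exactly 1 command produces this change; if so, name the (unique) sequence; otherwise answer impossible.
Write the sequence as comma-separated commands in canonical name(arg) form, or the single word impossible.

extend(1)

begin: [θ0=180°, θ1=270°, e=2]
t=1 extend(1) ⇒ [θ0=180°, θ1=270°, e=3]
no rival 1-sequence matches.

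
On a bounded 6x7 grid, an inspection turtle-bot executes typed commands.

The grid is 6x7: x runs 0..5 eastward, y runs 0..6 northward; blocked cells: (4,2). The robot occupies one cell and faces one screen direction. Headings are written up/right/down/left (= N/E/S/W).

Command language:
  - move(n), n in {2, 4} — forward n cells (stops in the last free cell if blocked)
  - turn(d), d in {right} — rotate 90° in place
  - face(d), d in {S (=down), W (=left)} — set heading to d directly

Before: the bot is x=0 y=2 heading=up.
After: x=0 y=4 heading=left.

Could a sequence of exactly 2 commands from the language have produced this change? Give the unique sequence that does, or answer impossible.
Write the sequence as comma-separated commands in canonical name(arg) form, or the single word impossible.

key: order matters: swapping move(2) and face(W) lands elsewhere
initial: x=0 y=2 heading=up
[1] after move(2): x=0 y=4 heading=up
[2] after face(W): x=0 y=4 heading=left
no other 2-command option fits: unique.

move(2), face(W)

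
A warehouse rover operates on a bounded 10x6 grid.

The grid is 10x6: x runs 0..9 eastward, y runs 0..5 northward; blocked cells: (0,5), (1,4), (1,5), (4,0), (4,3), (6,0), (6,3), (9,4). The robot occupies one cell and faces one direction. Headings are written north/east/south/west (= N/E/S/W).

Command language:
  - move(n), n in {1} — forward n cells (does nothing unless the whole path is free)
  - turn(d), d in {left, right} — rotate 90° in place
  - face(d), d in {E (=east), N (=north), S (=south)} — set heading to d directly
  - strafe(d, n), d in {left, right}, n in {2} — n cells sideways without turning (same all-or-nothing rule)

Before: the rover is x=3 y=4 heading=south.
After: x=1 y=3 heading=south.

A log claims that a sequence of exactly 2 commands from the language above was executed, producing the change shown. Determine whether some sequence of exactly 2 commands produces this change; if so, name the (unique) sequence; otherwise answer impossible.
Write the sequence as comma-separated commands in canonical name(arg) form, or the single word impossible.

key: running strafe(right, 2) before move(1) would end elsewhere — order is forced
t0: x=3 y=4 heading=south
step 1 (move(1)): x=3 y=3 heading=south
step 2 (strafe(right, 2)): x=1 y=3 heading=south
no rival 2-sequence matches.

move(1), strafe(right, 2)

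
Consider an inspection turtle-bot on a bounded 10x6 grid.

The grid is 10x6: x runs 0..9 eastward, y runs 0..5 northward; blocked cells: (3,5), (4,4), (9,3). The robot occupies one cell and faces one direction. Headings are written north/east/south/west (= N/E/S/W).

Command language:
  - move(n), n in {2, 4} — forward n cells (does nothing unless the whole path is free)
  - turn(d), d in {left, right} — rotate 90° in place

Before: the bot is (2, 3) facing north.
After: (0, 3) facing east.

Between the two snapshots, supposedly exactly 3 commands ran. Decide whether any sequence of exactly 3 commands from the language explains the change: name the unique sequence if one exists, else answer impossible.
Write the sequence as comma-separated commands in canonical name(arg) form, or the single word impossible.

impossible

every 3-command combo misses the target.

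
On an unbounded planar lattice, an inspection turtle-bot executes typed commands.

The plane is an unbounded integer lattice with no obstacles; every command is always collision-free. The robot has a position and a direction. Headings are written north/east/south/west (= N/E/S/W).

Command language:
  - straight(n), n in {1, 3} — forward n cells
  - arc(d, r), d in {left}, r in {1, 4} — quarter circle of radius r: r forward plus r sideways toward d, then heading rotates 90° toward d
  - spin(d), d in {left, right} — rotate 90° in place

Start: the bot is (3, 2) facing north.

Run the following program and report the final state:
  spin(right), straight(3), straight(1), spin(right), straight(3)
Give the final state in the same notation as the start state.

from: (3, 2) facing north
step 1 (spin(right)): (3, 2) facing east
step 2 (straight(3)): (6, 2) facing east
step 3 (straight(1)): (7, 2) facing east
step 4 (spin(right)): (7, 2) facing south
step 5 (straight(3)): (7, -1) facing south

(7, -1) facing south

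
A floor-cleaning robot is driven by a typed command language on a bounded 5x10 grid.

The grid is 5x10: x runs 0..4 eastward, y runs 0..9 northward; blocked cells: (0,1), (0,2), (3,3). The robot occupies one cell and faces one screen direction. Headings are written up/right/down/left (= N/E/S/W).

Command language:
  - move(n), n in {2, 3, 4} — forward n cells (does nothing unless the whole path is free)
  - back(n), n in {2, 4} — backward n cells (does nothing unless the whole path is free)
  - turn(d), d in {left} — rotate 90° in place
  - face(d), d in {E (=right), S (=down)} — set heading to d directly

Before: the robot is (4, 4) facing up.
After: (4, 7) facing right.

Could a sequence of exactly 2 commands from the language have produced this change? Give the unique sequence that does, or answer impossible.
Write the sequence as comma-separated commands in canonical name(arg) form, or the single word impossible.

move(3), face(E)

key: order matters: swapping move(3) and face(E) lands elsewhere
begin: (4, 4) facing up
1. move(3) → (4, 7) facing up
2. face(E) → (4, 7) facing right
no rival 2-sequence matches.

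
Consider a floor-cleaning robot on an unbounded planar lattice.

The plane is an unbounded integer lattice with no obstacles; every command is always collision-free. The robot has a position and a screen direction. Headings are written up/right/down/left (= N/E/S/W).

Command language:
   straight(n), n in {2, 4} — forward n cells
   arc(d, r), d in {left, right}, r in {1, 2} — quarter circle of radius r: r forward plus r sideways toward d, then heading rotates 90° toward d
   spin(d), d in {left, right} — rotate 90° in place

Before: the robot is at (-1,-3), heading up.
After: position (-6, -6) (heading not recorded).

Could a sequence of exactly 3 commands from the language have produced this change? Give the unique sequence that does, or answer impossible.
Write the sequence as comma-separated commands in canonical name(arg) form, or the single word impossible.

key: running arc(right, 2) before arc(left, 1) would end elsewhere — order is forced
begin: at (-1,-3), heading up
1. arc(left, 1) → at (-2,-2), heading left
2. arc(left, 2) → at (-4,-4), heading down
3. arc(right, 2) → at (-6,-6), heading left
uniquely the one of 512 3-step routes that fits.

arc(left, 1), arc(left, 2), arc(right, 2)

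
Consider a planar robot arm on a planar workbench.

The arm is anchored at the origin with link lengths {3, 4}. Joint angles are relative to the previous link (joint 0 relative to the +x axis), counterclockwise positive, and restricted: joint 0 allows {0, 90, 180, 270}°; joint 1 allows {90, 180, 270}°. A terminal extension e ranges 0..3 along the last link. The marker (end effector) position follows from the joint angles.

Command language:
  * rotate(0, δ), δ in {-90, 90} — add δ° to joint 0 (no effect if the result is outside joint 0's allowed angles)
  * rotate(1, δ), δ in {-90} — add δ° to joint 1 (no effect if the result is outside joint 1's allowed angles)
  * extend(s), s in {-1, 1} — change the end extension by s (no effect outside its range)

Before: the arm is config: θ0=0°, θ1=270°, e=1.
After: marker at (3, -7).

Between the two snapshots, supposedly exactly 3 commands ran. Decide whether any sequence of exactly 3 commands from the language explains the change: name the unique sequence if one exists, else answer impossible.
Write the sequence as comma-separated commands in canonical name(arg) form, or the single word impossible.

extend(1), extend(1), extend(1)

start: config: θ0=0°, θ1=270°, e=1
1. extend(1) → config: θ0=0°, θ1=270°, e=2
2. extend(1) → config: θ0=0°, θ1=270°, e=3
3. extend(1) → config: θ0=0°, θ1=270°, e=3
uniquely the one of 125 3-step routes that fits.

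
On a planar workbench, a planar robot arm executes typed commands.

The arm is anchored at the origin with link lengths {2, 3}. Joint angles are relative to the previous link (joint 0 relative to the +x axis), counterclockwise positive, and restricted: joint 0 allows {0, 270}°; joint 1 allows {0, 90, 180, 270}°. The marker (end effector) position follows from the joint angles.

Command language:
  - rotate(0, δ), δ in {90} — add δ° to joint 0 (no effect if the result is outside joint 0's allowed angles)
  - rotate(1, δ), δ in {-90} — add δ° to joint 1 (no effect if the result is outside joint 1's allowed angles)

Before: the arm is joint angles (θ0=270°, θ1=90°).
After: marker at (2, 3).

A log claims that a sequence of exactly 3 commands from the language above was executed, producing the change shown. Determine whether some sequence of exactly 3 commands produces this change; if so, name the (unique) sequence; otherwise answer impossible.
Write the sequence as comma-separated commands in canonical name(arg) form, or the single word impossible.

t0: joint angles (θ0=270°, θ1=90°)
t=1 rotate(0, 90) ⇒ joint angles (θ0=0°, θ1=90°)
t=2 rotate(0, 90) ⇒ joint angles (θ0=0°, θ1=90°)
t=3 rotate(0, 90) ⇒ joint angles (θ0=0°, θ1=90°)
all 8 alternatives checked — unique.

rotate(0, 90), rotate(0, 90), rotate(0, 90)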